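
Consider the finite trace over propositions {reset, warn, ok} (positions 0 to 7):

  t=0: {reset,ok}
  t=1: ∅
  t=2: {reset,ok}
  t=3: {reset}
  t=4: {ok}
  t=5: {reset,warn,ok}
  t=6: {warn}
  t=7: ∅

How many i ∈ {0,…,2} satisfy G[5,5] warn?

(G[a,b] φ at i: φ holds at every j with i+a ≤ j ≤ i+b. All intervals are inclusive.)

2

Evaluate at each i in [0,2]:
  i=0: ✓ (all of [5,5])
  i=1: ✓ (all of [6,6])
  i=2: ✗ (fails at j=7)
Positions where it holds: {0, 1} → 2.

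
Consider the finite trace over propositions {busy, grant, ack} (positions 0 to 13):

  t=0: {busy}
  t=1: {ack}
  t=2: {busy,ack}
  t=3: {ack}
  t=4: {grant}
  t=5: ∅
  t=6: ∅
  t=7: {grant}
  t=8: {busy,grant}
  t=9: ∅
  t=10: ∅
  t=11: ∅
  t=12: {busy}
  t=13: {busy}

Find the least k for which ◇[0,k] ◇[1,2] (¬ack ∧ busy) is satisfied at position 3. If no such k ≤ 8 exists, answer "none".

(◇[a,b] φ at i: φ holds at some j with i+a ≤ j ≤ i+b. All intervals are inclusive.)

3

Scan j = 3,4,… for ◇[1,2] (¬ack ∧ busy):
  j=3: fails
  j=4: fails
  j=5: fails
  j=6: holds
First hit at j=6, so smallest k = 6-3 = 3.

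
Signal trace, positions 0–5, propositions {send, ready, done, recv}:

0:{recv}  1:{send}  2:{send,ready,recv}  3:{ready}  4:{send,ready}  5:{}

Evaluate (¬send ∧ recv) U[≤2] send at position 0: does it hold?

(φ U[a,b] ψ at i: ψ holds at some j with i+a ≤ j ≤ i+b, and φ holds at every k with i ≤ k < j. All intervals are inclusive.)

Holds

Need some j in [0,2] with send, and (¬send ∧ recv) at every k in [0,j-1].
  j=0: send false.
  j=1: send holds; (¬send ∧ recv) holds at every k in [0,0] → satisfied.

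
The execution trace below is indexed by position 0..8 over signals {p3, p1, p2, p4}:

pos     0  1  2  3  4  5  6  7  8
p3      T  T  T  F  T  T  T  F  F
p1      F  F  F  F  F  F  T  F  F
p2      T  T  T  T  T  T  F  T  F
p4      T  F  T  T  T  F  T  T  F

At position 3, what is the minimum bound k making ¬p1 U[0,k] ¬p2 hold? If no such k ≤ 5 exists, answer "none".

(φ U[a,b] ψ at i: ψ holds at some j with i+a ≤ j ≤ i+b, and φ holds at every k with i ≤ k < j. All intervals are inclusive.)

3

Need earliest j ≥ 3 with ¬p2, and ¬p1 at every k in [3,j-1].
  j=3: rhs fails.
  j=4: rhs fails.
  j=5: rhs fails.
  j=6: rhs holds; lhs holds on [3,5]. k = 3.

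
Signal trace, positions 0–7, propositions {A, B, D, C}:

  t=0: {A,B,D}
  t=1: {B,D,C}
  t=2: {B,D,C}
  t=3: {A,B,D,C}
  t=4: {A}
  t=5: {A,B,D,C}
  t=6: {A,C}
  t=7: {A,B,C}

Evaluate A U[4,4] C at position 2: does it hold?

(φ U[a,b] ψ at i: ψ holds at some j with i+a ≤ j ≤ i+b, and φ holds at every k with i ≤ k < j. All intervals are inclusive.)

Need some j in [6,6] with C, and A at every k in [2,j-1].
  j=6: C holds, but A fails at k=2 → not this j.
No j in the window works → until fails.

No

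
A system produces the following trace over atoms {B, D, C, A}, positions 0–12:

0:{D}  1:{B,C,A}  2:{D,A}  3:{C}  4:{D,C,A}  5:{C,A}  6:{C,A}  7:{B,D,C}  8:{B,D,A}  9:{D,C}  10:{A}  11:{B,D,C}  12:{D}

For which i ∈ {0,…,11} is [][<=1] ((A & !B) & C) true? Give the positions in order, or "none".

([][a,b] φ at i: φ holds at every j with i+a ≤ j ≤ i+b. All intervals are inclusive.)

Evaluate at each i in [0,11]:
  i=0: ✗ (fails at j=0)
  i=1: ✗ (fails at j=1)
  i=2: ✗ (fails at j=2)
  i=3: ✗ (fails at j=3)
  i=4: ✓ (all of [4,5])
  i=5: ✓ (all of [5,6])
  i=6: ✗ (fails at j=7)
  i=7: ✗ (fails at j=7)
  i=8: ✗ (fails at j=8)
  i=9: ✗ (fails at j=9)
  i=10: ✗ (fails at j=10)
  i=11: ✗ (fails at j=11)

4, 5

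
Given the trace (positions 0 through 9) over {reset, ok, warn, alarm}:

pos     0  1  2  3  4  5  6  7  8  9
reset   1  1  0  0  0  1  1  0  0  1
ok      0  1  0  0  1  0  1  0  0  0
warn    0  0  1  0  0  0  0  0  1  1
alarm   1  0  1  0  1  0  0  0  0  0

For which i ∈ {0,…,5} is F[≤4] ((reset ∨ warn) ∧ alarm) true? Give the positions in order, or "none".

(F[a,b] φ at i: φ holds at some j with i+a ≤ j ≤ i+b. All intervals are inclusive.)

0, 1, 2

Evaluate at each i in [0,5]:
  i=0: ✓ (witness j=0)
  i=1: ✓ (witness j=2)
  i=2: ✓ (witness j=2)
  i=3: ✗ (none in [3,7])
  i=4: ✗ (none in [4,8])
  i=5: ✗ (none in [5,9])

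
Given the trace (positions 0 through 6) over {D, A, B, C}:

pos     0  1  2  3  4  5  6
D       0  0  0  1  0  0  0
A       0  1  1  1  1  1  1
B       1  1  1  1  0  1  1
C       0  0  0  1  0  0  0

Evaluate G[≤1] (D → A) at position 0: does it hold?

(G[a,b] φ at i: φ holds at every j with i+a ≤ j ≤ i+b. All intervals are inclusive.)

Check (D → A) at every j in [0,1]:
  j=0: antecedent false → ✓
  j=1: antecedent false → ✓
All positions satisfy it → formula holds.

Holds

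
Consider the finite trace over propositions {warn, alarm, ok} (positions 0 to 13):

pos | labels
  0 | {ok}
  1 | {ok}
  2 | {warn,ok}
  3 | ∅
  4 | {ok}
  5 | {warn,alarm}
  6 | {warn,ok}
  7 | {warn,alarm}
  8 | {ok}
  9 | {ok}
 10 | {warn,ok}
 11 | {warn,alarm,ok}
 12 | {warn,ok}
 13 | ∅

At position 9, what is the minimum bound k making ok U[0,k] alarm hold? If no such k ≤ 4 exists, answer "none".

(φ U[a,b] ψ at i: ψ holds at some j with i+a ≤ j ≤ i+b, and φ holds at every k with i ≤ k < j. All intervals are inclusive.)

Need earliest j ≥ 9 with alarm, and ok at every k in [9,j-1].
  j=9: rhs fails.
  j=10: rhs fails.
  j=11: rhs holds; lhs holds on [9,10]. k = 2.

2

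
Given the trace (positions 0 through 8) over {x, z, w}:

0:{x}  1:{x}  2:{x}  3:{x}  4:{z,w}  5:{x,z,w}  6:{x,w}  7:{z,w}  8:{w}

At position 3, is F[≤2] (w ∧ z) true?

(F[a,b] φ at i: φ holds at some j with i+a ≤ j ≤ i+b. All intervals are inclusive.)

Yes

Check (w ∧ z) at each j in [3,5]:
  j=3: false
  j=4: true
  j=5: true
Found at j=4 → formula holds.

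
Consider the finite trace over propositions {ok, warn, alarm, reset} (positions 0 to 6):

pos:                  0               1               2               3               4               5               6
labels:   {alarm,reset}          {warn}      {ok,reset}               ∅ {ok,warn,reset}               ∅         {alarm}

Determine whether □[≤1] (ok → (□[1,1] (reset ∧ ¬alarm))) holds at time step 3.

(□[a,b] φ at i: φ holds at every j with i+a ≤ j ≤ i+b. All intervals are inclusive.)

No

Check (ok → (□[1,1] (reset ∧ ¬alarm))) at every j in [3,4]:
  j=3: antecedent false → ✓
  j=4: antecedent true; consequent fails at 5 → ✗
Fails at j=4 → formula fails.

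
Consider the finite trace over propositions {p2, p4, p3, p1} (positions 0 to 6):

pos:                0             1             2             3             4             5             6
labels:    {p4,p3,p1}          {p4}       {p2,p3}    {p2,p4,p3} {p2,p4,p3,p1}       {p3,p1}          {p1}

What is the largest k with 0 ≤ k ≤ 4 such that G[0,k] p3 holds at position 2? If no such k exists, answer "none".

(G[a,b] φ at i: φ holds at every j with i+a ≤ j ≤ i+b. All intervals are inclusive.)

3

p3 must hold from j=2 onward; find where it first fails.
  j=2: holds
  j=3: holds
  j=4: holds
  j=5: holds
  j=6: fails
Holds on [2,5], so largest k = 3.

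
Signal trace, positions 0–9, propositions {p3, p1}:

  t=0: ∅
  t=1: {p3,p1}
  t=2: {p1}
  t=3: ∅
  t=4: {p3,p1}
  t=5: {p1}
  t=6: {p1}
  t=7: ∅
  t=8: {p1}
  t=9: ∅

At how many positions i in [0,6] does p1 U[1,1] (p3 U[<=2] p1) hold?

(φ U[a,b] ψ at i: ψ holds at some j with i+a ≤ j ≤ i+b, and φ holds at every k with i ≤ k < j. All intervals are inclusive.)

Evaluate at each i in [0,6]:
  i=0: ✗ (lhs fails at k=0 before rhs at j=1)
  i=1: ✓ (rhs at j=2; lhs holds on [1,1])
  i=2: ✗ (no rhs in [3,3])
  i=3: ✗ (lhs fails at k=3 before rhs at j=4)
  i=4: ✓ (rhs at j=5; lhs holds on [4,4])
  i=5: ✓ (rhs at j=6; lhs holds on [5,5])
  i=6: ✗ (no rhs in [7,7])
Positions where it holds: {1, 4, 5} → 3.

3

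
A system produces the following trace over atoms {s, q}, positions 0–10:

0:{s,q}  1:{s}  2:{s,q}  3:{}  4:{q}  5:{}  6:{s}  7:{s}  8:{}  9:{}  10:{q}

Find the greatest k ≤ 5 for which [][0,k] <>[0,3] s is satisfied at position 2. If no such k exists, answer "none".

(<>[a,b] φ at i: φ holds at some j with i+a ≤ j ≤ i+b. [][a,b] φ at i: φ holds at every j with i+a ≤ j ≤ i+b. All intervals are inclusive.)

<>[0,3] s must hold from j=2 onward; find where it first fails.
  j=2: holds
  j=3: holds
  j=4: holds
  j=5: holds
  j=6: holds
  j=7: holds
Holds through j=7; largest k = 5.

5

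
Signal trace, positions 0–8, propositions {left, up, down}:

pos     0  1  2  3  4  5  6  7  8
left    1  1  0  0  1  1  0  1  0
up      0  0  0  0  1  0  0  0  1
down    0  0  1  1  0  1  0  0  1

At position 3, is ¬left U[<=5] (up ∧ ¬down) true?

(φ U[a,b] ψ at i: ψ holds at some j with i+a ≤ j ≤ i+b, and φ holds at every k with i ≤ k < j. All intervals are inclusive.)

Need some j in [3,8] with (up ∧ ¬down), and ¬left at every k in [3,j-1].
  j=3: (up ∧ ¬down) false.
  j=4: (up ∧ ¬down) holds; ¬left holds at every k in [3,3] → satisfied.

Yes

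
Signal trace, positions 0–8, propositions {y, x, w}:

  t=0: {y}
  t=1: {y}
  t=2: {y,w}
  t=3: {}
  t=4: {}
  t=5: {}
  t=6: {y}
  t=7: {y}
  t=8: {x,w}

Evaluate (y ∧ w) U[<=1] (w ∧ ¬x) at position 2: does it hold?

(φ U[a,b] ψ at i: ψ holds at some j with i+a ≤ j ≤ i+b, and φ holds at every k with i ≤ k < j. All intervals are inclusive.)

Need some j in [2,3] with (w ∧ ¬x), and (y ∧ w) at every k in [2,j-1].
  j=2: (w ∧ ¬x) holds; no prefix to check → satisfied.

Holds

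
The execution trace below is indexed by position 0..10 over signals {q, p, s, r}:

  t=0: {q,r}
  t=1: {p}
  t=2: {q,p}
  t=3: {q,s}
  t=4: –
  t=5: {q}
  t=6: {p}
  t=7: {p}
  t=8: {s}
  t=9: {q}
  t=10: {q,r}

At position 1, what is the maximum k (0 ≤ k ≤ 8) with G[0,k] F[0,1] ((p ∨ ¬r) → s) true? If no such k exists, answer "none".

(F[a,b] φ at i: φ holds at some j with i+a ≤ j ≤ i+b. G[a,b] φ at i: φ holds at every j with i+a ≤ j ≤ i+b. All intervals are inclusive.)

F[0,1] ((p ∨ ¬r) → s) must hold from j=1 onward; find where it first fails.
  j=1: fails → no k works.

none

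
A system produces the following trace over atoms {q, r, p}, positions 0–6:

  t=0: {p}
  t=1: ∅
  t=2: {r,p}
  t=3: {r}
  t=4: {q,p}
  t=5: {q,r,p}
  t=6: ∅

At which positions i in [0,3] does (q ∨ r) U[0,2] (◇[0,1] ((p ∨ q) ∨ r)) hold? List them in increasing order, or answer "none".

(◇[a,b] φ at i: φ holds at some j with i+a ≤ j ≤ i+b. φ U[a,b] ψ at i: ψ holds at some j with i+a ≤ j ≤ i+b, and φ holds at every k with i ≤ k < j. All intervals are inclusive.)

Evaluate at each i in [0,3]:
  i=0: ✓ (rhs at j=0)
  i=1: ✓ (rhs at j=1)
  i=2: ✓ (rhs at j=2)
  i=3: ✓ (rhs at j=3)

0, 1, 2, 3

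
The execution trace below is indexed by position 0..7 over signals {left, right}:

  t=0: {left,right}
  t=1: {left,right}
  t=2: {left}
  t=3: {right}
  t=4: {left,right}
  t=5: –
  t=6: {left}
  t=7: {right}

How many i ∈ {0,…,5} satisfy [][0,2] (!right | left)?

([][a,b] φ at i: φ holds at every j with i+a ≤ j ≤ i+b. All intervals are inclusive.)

2

Evaluate at each i in [0,5]:
  i=0: ✓ (all of [0,2])
  i=1: ✗ (fails at j=3)
  i=2: ✗ (fails at j=3)
  i=3: ✗ (fails at j=3)
  i=4: ✓ (all of [4,6])
  i=5: ✗ (fails at j=7)
Positions where it holds: {0, 4} → 2.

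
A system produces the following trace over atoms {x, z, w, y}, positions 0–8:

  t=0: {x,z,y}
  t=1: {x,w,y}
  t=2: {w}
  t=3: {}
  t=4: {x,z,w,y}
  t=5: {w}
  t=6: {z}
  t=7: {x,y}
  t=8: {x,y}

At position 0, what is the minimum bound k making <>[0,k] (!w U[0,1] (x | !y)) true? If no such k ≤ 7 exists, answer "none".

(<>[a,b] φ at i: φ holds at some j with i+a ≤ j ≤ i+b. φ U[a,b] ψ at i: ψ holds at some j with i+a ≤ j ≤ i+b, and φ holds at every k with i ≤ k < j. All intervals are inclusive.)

Scan j = 0,1,… for (!w U[0,1] (x | !y)):
  j=0: holds
First hit at j=0, so smallest k = 0-0 = 0.

0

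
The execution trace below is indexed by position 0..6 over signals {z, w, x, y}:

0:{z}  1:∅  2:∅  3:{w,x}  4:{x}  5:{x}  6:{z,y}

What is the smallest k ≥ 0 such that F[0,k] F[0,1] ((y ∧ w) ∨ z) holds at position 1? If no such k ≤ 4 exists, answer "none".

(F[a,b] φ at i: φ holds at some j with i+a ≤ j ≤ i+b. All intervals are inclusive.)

4

Scan j = 1,2,… for F[0,1] ((y ∧ w) ∨ z):
  j=1: fails
  j=2: fails
  j=3: fails
  j=4: fails
  j=5: holds
First hit at j=5, so smallest k = 5-1 = 4.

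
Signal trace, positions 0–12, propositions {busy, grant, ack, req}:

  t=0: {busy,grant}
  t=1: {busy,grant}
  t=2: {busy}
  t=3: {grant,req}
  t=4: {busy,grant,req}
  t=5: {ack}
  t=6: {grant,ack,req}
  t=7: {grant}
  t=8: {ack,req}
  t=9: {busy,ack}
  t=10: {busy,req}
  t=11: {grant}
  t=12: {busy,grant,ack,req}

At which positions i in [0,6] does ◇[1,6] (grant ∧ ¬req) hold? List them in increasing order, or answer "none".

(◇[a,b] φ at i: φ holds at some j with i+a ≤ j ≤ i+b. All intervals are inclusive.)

Evaluate at each i in [0,6]:
  i=0: ✓ (witness j=1)
  i=1: ✓ (witness j=7)
  i=2: ✓ (witness j=7)
  i=3: ✓ (witness j=7)
  i=4: ✓ (witness j=7)
  i=5: ✓ (witness j=7)
  i=6: ✓ (witness j=7)

0, 1, 2, 3, 4, 5, 6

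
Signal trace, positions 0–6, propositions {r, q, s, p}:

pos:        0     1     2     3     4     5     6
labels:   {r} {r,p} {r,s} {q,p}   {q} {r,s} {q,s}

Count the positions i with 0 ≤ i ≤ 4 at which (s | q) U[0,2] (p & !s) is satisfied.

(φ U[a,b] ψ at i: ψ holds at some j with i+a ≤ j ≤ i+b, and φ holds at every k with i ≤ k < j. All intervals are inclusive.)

Evaluate at each i in [0,4]:
  i=0: ✗ (lhs fails at k=0 before rhs at j=1)
  i=1: ✓ (rhs at j=1)
  i=2: ✓ (rhs at j=3; lhs holds on [2,2])
  i=3: ✓ (rhs at j=3)
  i=4: ✗ (no rhs in [4,6])
Positions where it holds: {1, 2, 3} → 3.

3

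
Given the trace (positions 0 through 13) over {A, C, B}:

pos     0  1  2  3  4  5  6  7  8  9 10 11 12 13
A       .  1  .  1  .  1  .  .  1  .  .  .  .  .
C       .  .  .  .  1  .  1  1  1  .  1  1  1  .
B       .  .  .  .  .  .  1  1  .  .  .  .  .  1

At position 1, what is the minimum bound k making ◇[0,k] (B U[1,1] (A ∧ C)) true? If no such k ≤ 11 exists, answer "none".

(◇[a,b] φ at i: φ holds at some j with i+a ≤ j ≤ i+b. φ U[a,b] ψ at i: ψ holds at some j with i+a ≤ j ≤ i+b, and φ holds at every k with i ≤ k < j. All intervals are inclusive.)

Scan j = 1,2,… for (B U[1,1] (A ∧ C)):
  j=1: fails
  j=2: fails
  j=3: fails
  j=4: fails
  j=5: fails
  j=6: fails
  j=7: holds
First hit at j=7, so smallest k = 7-1 = 6.

6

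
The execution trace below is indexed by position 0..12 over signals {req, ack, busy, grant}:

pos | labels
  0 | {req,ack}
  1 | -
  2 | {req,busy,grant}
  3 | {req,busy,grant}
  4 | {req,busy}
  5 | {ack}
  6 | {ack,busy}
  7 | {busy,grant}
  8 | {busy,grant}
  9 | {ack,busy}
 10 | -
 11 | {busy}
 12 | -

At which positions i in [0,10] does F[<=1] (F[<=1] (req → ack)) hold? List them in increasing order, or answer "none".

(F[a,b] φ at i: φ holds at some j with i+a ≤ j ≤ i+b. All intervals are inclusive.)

0, 1, 3, 4, 5, 6, 7, 8, 9, 10

Evaluate at each i in [0,10]:
  i=0: ✓ (witness j=0)
  i=1: ✓ (witness j=1)
  i=2: ✗ (none in [2,3])
  i=3: ✓ (witness j=4)
  i=4: ✓ (witness j=4)
  i=5: ✓ (witness j=5)
  i=6: ✓ (witness j=6)
  i=7: ✓ (witness j=7)
  i=8: ✓ (witness j=8)
  i=9: ✓ (witness j=9)
  i=10: ✓ (witness j=10)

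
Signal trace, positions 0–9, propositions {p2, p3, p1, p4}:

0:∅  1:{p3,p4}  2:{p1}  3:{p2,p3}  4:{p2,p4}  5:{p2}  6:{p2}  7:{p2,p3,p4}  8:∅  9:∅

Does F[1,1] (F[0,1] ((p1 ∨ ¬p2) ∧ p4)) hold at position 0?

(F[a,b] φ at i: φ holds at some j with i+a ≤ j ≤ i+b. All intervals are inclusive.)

Check F[0,1] ((p1 ∨ ¬p2) ∧ p4) at each j in [1,1]:
  j=1: holds (witness at 1)
Found at j=1 → formula holds.

True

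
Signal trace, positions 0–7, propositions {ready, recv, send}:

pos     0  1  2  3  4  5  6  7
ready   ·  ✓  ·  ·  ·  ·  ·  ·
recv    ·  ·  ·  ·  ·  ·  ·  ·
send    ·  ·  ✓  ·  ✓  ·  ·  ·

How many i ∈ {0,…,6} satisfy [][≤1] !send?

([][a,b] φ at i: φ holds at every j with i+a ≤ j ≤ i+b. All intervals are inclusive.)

Evaluate at each i in [0,6]:
  i=0: ✓ (all of [0,1])
  i=1: ✗ (fails at j=2)
  i=2: ✗ (fails at j=2)
  i=3: ✗ (fails at j=4)
  i=4: ✗ (fails at j=4)
  i=5: ✓ (all of [5,6])
  i=6: ✓ (all of [6,7])
Positions where it holds: {0, 5, 6} → 3.

3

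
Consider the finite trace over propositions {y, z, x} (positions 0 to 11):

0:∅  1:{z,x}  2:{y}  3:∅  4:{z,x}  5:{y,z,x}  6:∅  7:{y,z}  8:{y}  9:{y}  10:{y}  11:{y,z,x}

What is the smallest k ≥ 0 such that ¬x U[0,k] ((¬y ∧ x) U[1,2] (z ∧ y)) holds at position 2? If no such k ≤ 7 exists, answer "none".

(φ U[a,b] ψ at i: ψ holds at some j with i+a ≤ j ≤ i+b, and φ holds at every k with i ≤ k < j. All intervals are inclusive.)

Need earliest j ≥ 2 with ((¬y ∧ x) U[1,2] (z ∧ y)), and ¬x at every k in [2,j-1].
  j=2: rhs fails.
  j=3: rhs fails.
  j=4: rhs holds; lhs holds on [2,3]. k = 2.

2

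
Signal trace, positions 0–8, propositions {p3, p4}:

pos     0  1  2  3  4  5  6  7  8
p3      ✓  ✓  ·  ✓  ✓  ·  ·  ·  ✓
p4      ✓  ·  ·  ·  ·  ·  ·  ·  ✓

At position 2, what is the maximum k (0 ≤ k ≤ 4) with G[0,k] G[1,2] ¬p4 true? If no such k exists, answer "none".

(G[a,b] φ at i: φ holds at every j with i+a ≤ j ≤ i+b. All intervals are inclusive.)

G[1,2] ¬p4 must hold from j=2 onward; find where it first fails.
  j=2: holds
  j=3: holds
  j=4: holds
  j=5: holds
  j=6: fails
Holds on [2,5], so largest k = 3.

3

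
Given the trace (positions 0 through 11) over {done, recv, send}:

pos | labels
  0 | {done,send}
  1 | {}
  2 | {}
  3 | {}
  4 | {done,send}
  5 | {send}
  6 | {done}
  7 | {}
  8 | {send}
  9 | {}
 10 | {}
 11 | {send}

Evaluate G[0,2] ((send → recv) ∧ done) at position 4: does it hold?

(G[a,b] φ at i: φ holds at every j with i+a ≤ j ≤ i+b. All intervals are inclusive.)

Check ((send → recv) ∧ done) at every j in [4,6]:
  j=4: false
  j=5: false
  j=6: true
Fails at j=4 → formula fails.

No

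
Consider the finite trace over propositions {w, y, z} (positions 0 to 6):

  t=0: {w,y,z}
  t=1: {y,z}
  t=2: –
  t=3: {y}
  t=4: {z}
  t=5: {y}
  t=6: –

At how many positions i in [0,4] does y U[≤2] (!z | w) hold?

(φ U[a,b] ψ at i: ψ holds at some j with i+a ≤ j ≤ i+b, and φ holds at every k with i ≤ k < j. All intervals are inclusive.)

4

Evaluate at each i in [0,4]:
  i=0: ✓ (rhs at j=0)
  i=1: ✓ (rhs at j=2; lhs holds on [1,1])
  i=2: ✓ (rhs at j=2)
  i=3: ✓ (rhs at j=3)
  i=4: ✗ (lhs fails at k=4 before rhs at j=5)
Positions where it holds: {0, 1, 2, 3} → 4.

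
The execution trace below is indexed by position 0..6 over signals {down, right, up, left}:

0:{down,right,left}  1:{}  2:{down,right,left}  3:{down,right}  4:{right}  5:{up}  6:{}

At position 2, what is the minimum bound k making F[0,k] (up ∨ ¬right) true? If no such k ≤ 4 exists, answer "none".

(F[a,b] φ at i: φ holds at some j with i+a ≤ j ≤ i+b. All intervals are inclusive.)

3

Scan j = 2,3,… for (up ∨ ¬right):
  j=2: fails
  j=3: fails
  j=4: fails
  j=5: holds
First hit at j=5, so smallest k = 5-2 = 3.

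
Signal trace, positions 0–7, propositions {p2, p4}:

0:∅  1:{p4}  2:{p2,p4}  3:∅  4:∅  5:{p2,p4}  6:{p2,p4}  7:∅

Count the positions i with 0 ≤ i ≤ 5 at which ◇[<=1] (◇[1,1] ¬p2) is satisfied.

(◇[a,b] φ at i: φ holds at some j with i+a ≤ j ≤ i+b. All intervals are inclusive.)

5

Evaluate at each i in [0,5]:
  i=0: ✓ (witness j=0)
  i=1: ✓ (witness j=2)
  i=2: ✓ (witness j=2)
  i=3: ✓ (witness j=3)
  i=4: ✗ (none in [4,5])
  i=5: ✓ (witness j=6)
Positions where it holds: {0, 1, 2, 3, 5} → 5.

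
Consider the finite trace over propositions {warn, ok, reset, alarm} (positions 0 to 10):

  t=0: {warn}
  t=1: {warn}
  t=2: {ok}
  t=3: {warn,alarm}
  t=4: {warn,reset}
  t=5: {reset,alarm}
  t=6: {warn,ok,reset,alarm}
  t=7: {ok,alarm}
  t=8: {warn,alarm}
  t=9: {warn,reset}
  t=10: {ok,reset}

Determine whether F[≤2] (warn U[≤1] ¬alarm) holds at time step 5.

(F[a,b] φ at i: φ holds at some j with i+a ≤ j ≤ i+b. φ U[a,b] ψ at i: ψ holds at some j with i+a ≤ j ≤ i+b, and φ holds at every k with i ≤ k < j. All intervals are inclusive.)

Check (warn U[≤1] ¬alarm) at each j in [5,7]:
  j=5: fails
  j=6: fails
  j=7: fails
No position in the window satisfies it → formula fails.

Does not hold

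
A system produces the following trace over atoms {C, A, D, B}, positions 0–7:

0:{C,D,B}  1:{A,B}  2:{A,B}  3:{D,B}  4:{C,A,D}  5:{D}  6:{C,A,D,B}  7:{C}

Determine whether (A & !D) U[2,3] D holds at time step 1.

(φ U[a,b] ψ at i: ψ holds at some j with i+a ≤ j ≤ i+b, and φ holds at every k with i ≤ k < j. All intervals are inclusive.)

Need some j in [3,4] with D, and (A & !D) at every k in [1,j-1].
  j=3: D holds; (A & !D) holds at every k in [1,2] → satisfied.

True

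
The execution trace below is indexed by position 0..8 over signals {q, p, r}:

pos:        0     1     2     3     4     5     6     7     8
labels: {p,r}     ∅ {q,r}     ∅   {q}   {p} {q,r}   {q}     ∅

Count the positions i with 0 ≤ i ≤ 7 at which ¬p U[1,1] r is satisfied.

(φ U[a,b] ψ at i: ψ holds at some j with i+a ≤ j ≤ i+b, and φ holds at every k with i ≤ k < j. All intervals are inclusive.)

1

Evaluate at each i in [0,7]:
  i=0: ✗ (no rhs in [1,1])
  i=1: ✓ (rhs at j=2; lhs holds on [1,1])
  i=2: ✗ (no rhs in [3,3])
  i=3: ✗ (no rhs in [4,4])
  i=4: ✗ (no rhs in [5,5])
  i=5: ✗ (lhs fails at k=5 before rhs at j=6)
  i=6: ✗ (no rhs in [7,7])
  i=7: ✗ (no rhs in [8,8])
Positions where it holds: {1} → 1.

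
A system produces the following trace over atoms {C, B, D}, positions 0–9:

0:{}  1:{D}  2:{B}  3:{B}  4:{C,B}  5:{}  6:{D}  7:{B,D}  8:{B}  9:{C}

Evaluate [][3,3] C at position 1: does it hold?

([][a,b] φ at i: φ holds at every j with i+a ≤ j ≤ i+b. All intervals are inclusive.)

Holds

Check C at every j in [4,4]:
  j=4: true
All positions satisfy it → formula holds.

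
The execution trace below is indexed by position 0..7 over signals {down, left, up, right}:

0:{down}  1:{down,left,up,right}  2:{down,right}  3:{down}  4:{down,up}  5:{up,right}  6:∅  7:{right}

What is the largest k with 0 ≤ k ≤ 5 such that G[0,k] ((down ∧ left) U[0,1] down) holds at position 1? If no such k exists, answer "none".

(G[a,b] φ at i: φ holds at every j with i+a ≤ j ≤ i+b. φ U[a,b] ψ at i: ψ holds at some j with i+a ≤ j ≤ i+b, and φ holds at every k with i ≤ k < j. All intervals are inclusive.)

3

((down ∧ left) U[0,1] down) must hold from j=1 onward; find where it first fails.
  j=1: holds
  j=2: holds
  j=3: holds
  j=4: holds
  j=5: fails
Holds on [1,4], so largest k = 3.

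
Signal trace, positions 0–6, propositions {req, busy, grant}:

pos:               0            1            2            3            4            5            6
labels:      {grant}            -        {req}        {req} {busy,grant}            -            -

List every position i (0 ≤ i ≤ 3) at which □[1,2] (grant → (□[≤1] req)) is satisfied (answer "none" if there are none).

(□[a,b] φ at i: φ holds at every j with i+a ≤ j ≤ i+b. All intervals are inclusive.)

0, 1

Evaluate at each i in [0,3]:
  i=0: ✓ (all of [1,2])
  i=1: ✓ (all of [2,3])
  i=2: ✗ (fails at j=4)
  i=3: ✗ (fails at j=4)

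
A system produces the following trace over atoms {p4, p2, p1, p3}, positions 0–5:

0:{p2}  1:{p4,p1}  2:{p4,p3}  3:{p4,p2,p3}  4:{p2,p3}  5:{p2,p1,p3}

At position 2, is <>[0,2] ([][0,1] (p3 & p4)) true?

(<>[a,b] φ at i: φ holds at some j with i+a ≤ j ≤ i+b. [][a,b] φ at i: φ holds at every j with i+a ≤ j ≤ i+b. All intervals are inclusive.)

Yes

Check [][0,1] (p3 & p4) at each j in [2,4]:
  j=2: holds on [2,3]
  j=3: fails at 4
  j=4: fails at 4
Found at j=2 → formula holds.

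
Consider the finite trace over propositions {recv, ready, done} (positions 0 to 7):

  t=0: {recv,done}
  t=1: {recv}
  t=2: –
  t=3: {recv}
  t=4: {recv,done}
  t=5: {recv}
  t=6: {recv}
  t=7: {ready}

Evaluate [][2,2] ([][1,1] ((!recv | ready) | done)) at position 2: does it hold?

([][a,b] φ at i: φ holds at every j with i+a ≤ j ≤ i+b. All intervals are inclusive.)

Does not hold

Check [][1,1] ((!recv | ready) | done) at every j in [4,4]:
  j=4: fails at 5
Fails at j=4 → formula fails.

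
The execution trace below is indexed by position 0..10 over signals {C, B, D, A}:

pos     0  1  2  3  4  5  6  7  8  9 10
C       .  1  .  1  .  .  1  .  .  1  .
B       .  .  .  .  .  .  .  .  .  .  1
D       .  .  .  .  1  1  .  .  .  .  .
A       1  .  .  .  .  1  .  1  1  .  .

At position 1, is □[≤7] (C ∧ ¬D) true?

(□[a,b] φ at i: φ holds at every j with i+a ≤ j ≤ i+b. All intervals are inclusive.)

No

Check (C ∧ ¬D) at every j in [1,8]:
  j=1: true
  j=2: false
  j=3: true
  j=4: false
  j=5: false
  j=6: true
  j=7: false
  j=8: false
Fails at j=2 → formula fails.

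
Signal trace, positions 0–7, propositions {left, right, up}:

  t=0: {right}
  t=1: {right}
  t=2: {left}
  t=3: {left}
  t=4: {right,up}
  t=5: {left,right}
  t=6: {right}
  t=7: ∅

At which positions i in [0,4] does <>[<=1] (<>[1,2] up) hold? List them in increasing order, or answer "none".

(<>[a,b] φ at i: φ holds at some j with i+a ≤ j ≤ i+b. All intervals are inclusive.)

Evaluate at each i in [0,4]:
  i=0: ✗ (none in [0,1])
  i=1: ✓ (witness j=2)
  i=2: ✓ (witness j=2)
  i=3: ✓ (witness j=3)
  i=4: ✗ (none in [4,5])

1, 2, 3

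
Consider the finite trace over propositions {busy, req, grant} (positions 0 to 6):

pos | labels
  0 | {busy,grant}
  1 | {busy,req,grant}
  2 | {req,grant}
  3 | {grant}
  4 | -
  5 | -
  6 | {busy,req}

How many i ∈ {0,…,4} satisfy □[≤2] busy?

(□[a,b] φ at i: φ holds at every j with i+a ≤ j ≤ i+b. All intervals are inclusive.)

0

Evaluate at each i in [0,4]:
  i=0: ✗ (fails at j=2)
  i=1: ✗ (fails at j=2)
  i=2: ✗ (fails at j=2)
  i=3: ✗ (fails at j=3)
  i=4: ✗ (fails at j=4)
Positions where it holds: {} → 0.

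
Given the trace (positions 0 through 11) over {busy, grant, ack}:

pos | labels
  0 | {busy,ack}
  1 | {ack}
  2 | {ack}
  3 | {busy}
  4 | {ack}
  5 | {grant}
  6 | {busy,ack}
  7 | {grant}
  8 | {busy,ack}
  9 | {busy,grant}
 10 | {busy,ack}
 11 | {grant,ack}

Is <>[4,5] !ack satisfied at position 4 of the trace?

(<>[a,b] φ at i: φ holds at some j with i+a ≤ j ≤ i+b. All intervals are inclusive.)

Check !ack at each j in [8,9]:
  j=8: false
  j=9: true
Found at j=9 → formula holds.

True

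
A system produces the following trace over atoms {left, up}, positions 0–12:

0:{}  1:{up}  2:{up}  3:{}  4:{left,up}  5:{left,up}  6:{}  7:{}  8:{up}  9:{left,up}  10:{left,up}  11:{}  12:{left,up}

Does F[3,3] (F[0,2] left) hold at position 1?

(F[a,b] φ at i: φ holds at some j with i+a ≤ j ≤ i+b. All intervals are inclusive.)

Check F[0,2] left at each j in [4,4]:
  j=4: holds (witness at 4)
Found at j=4 → formula holds.

Holds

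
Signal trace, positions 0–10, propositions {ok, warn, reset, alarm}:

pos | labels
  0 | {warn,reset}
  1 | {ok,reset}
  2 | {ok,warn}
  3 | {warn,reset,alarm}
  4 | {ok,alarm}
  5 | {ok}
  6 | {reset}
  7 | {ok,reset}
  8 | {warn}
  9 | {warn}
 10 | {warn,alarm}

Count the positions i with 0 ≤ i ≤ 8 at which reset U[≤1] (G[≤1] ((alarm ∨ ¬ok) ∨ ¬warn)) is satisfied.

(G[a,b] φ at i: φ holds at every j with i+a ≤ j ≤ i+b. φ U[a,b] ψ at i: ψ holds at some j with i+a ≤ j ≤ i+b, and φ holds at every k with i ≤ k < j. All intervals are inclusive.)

Evaluate at each i in [0,8]:
  i=0: ✓ (rhs at j=0)
  i=1: ✗ (no rhs in [1,2])
  i=2: ✗ (lhs fails at k=2 before rhs at j=3)
  i=3: ✓ (rhs at j=3)
  i=4: ✓ (rhs at j=4)
  i=5: ✓ (rhs at j=5)
  i=6: ✓ (rhs at j=6)
  i=7: ✓ (rhs at j=7)
  i=8: ✓ (rhs at j=8)
Positions where it holds: {0, 3, 4, 5, 6, 7, 8} → 7.

7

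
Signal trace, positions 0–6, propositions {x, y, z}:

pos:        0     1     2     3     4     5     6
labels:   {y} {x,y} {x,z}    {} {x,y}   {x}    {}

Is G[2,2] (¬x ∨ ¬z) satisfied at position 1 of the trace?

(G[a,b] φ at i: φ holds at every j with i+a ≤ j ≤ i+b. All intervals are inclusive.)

Check (¬x ∨ ¬z) at every j in [3,3]:
  j=3: true
All positions satisfy it → formula holds.

True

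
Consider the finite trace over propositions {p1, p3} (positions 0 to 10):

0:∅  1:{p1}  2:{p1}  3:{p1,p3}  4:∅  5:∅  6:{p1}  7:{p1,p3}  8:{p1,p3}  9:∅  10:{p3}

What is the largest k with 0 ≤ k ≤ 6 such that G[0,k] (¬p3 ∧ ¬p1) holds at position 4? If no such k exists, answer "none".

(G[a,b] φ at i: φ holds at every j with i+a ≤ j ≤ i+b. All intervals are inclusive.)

(¬p3 ∧ ¬p1) must hold from j=4 onward; find where it first fails.
  j=4: holds
  j=5: holds
  j=6: fails
Holds on [4,5], so largest k = 1.

1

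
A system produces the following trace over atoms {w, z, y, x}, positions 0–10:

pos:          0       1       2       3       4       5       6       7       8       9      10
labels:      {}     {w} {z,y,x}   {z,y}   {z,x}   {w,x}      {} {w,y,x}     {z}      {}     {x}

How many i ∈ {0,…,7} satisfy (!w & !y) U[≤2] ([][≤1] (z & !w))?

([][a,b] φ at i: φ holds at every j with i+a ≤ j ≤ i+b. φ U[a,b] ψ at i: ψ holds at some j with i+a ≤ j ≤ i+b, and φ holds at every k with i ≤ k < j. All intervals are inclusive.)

Evaluate at each i in [0,7]:
  i=0: ✗ (lhs fails at k=1 before rhs at j=2)
  i=1: ✗ (lhs fails at k=1 before rhs at j=2)
  i=2: ✓ (rhs at j=2)
  i=3: ✓ (rhs at j=3)
  i=4: ✗ (no rhs in [4,6])
  i=5: ✗ (no rhs in [5,7])
  i=6: ✗ (no rhs in [6,8])
  i=7: ✗ (no rhs in [7,9])
Positions where it holds: {2, 3} → 2.

2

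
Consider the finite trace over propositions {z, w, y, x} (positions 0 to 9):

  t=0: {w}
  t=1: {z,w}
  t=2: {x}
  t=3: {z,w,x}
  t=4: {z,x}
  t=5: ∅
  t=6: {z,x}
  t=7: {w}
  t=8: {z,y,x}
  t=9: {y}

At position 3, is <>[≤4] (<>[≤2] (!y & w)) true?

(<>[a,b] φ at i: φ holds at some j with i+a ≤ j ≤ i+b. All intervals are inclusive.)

Holds

Check <>[≤2] (!y & w) at each j in [3,7]:
  j=3: holds (witness at 3)
  j=4: fails (none in [4,6])
  j=5: holds (witness at 7)
  j=6: holds (witness at 7)
  j=7: holds (witness at 7)
Found at j=3 → formula holds.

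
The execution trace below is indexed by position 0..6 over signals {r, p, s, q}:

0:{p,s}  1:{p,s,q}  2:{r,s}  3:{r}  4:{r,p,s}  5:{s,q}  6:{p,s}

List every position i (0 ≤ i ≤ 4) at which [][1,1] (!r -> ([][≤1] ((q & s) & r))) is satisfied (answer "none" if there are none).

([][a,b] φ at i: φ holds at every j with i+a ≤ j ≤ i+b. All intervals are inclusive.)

Evaluate at each i in [0,4]:
  i=0: ✗ (fails at j=1)
  i=1: ✓ (all of [2,2])
  i=2: ✓ (all of [3,3])
  i=3: ✓ (all of [4,4])
  i=4: ✗ (fails at j=5)

1, 2, 3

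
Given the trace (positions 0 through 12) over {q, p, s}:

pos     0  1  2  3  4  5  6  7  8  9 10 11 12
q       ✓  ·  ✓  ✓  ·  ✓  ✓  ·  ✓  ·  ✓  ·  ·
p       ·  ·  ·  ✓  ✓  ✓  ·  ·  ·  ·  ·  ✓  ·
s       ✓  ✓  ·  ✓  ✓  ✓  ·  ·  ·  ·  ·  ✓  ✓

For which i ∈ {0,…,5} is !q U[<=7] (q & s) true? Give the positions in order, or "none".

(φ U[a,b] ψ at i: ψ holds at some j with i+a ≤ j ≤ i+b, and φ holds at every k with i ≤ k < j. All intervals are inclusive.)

Evaluate at each i in [0,5]:
  i=0: ✓ (rhs at j=0)
  i=1: ✗ (lhs fails at k=2 before rhs at j=3)
  i=2: ✗ (lhs fails at k=2 before rhs at j=3)
  i=3: ✓ (rhs at j=3)
  i=4: ✓ (rhs at j=5; lhs holds on [4,4])
  i=5: ✓ (rhs at j=5)

0, 3, 4, 5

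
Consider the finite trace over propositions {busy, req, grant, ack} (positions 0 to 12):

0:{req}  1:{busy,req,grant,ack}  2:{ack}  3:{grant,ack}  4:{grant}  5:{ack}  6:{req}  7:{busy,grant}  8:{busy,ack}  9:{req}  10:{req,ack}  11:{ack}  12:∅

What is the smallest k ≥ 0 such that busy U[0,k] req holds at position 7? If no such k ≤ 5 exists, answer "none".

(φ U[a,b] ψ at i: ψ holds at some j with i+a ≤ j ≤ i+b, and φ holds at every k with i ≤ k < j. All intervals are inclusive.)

2

Need earliest j ≥ 7 with req, and busy at every k in [7,j-1].
  j=7: rhs fails.
  j=8: rhs fails.
  j=9: rhs holds; lhs holds on [7,8]. k = 2.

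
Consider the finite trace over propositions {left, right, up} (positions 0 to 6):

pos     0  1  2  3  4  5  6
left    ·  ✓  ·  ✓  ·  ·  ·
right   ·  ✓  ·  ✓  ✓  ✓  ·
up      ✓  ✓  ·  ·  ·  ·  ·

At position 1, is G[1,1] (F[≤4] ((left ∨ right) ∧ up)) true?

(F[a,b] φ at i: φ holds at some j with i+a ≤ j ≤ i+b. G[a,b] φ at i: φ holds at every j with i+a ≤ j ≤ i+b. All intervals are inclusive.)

False

Check F[≤4] ((left ∨ right) ∧ up) at every j in [2,2]:
  j=2: fails (none in [2,6])
Fails at j=2 → formula fails.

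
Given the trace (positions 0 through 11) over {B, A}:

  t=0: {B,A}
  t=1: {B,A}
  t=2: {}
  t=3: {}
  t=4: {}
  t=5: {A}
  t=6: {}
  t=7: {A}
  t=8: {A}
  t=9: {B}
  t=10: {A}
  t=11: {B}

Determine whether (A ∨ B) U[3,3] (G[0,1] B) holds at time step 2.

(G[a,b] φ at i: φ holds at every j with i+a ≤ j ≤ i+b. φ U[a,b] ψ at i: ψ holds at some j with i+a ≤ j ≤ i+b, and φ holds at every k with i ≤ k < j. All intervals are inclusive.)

False

Need some j in [5,5] with G[0,1] B, and (A ∨ B) at every k in [2,j-1].
  j=5: G[0,1] B — fails at 5.
No j in the window works → until fails.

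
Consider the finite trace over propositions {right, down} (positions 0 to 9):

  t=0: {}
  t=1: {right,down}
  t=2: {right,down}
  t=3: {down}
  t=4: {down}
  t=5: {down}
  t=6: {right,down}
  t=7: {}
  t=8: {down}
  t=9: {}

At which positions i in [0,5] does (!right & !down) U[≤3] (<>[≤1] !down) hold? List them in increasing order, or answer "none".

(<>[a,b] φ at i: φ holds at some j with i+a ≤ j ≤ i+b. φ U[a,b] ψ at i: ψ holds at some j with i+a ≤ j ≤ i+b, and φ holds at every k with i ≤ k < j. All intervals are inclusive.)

0

Evaluate at each i in [0,5]:
  i=0: ✓ (rhs at j=0)
  i=1: ✗ (no rhs in [1,4])
  i=2: ✗ (no rhs in [2,5])
  i=3: ✗ (lhs fails at k=3 before rhs at j=6)
  i=4: ✗ (lhs fails at k=4 before rhs at j=6)
  i=5: ✗ (lhs fails at k=5 before rhs at j=6)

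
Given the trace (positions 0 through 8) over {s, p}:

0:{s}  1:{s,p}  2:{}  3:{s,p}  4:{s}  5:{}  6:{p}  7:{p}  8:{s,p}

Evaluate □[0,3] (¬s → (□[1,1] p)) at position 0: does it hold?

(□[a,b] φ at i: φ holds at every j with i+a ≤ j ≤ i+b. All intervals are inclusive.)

Check (¬s → (□[1,1] p)) at every j in [0,3]:
  j=0: antecedent false → ✓
  j=1: antecedent false → ✓
  j=2: antecedent true; consequent holds on [3,3] → ✓
  j=3: antecedent false → ✓
All positions satisfy it → formula holds.

Holds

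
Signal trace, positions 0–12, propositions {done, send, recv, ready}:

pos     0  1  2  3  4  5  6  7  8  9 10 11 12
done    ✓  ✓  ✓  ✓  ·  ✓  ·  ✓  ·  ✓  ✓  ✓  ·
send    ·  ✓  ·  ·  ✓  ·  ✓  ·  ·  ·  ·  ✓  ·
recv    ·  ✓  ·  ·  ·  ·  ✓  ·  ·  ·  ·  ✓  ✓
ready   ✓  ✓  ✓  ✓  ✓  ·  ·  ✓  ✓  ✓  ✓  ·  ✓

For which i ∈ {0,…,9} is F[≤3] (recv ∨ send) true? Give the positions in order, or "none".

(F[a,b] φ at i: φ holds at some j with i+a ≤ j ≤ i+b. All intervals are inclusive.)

0, 1, 2, 3, 4, 5, 6, 8, 9

Evaluate at each i in [0,9]:
  i=0: ✓ (witness j=1)
  i=1: ✓ (witness j=1)
  i=2: ✓ (witness j=4)
  i=3: ✓ (witness j=4)
  i=4: ✓ (witness j=4)
  i=5: ✓ (witness j=6)
  i=6: ✓ (witness j=6)
  i=7: ✗ (none in [7,10])
  i=8: ✓ (witness j=11)
  i=9: ✓ (witness j=11)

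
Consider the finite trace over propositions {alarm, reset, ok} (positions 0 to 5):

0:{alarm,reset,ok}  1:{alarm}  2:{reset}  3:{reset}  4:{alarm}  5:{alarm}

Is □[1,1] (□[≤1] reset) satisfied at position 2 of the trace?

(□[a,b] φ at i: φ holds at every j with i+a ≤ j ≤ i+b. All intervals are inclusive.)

False

Check □[≤1] reset at every j in [3,3]:
  j=3: fails at 4
Fails at j=3 → formula fails.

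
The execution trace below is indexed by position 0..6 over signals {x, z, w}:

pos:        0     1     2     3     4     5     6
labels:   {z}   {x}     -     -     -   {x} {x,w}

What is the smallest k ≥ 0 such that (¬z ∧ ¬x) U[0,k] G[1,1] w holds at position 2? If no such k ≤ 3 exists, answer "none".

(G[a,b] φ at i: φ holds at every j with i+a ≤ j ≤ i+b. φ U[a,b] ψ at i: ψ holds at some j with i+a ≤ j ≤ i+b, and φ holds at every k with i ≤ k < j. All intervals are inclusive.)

Need earliest j ≥ 2 with G[1,1] w, and (¬z ∧ ¬x) at every k in [2,j-1].
  j=2: rhs fails.
  j=3: rhs fails.
  j=4: rhs fails.
  j=5: rhs holds; lhs holds on [2,4]. k = 3.

3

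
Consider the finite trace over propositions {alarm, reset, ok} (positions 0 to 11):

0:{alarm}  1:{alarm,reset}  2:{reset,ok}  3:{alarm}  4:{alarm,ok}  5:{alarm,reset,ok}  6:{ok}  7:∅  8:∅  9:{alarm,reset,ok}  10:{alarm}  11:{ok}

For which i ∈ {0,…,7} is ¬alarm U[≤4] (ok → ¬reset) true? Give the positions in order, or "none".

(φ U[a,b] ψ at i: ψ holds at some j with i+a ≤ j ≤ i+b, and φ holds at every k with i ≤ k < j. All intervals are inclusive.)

0, 1, 2, 3, 4, 6, 7

Evaluate at each i in [0,7]:
  i=0: ✓ (rhs at j=0)
  i=1: ✓ (rhs at j=1)
  i=2: ✓ (rhs at j=3; lhs holds on [2,2])
  i=3: ✓ (rhs at j=3)
  i=4: ✓ (rhs at j=4)
  i=5: ✗ (lhs fails at k=5 before rhs at j=6)
  i=6: ✓ (rhs at j=6)
  i=7: ✓ (rhs at j=7)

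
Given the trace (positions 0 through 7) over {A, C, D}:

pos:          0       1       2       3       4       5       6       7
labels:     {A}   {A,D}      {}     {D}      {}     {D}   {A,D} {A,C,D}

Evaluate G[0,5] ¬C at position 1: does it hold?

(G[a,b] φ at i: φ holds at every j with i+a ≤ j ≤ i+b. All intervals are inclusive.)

Check ¬C at every j in [1,6]:
  j=1: true
  j=2: true
  j=3: true
  j=4: true
  j=5: true
  j=6: true
All positions satisfy it → formula holds.

Yes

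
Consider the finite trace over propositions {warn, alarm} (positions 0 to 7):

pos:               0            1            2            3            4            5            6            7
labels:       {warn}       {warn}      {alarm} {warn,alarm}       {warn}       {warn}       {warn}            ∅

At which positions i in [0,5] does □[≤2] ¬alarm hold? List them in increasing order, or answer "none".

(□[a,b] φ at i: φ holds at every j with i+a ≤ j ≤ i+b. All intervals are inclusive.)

Evaluate at each i in [0,5]:
  i=0: ✗ (fails at j=2)
  i=1: ✗ (fails at j=2)
  i=2: ✗ (fails at j=2)
  i=3: ✗ (fails at j=3)
  i=4: ✓ (all of [4,6])
  i=5: ✓ (all of [5,7])

4, 5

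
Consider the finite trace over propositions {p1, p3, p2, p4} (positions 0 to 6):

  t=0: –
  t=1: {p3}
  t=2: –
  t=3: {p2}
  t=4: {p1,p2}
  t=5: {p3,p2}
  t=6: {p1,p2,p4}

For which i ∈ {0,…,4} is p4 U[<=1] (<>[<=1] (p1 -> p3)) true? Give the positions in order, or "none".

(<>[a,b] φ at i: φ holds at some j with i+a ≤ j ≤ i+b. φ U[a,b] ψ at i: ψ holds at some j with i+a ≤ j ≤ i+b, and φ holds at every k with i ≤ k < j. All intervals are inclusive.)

Evaluate at each i in [0,4]:
  i=0: ✓ (rhs at j=0)
  i=1: ✓ (rhs at j=1)
  i=2: ✓ (rhs at j=2)
  i=3: ✓ (rhs at j=3)
  i=4: ✓ (rhs at j=4)

0, 1, 2, 3, 4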